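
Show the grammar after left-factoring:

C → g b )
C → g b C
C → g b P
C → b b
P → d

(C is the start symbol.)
Left-factoring transforms A → αβ₁ | αβ₂ into A → αA' and A' → β₁ | β₂
(α is the longest common prefix among the alternatives). Repeat until
no nonterminal has two alternatives with a common prefix.

Round 1: C has alternatives sharing prefix 'g b'. Introduce C': C → g b C'
  Add: C' → )
  Add: C' → C
  Add: C' → P

No remaining common prefixes — done.

Resulting grammar:
C → g b C'
C' → )
C' → C
C' → P
C → b b
P → d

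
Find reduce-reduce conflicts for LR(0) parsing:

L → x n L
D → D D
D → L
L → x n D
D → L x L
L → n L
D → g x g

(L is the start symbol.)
Augment with L' → L and build the canonical LR(0) collection (I0 = CLOSURE({[L' → . L]}), then GOTO on every symbol after a dot until no new states appear). It has 15 states:
  I0: { [L → . n L], [L → . x n D], [L → . x n L], [L' → . L] }  — shift
  I1: { [L' → L .] }  — accept
  I2: { [L → . n L], [L → . x n D], [L → . x n L], [L → n . L] }  — shift
  I3: { [L → x . n D], [L → x . n L] }  — shift
  I4: { [D → . D D], [D → . L x L], [D → . L], [D → . g x g], [L → . n L], [L → . x n D], [L → . x n L], [L → x n . D], [L → x n . L] }  — shift
  I5: { [D → . D D], [D → . L x L], [D → . L], [D → . g x g], [D → D . D], [L → . n L], [L → . x n D], [L → . x n L], [L → x n D .] }  — shift, reduce
  I6: { [D → L . x L], [D → L .], [L → x n L .] }  — shift, 2 reduces
  I7: { [D → g . x g] }  — shift
  I8: { [D → g x . g] }  — shift
  I9: { [D → g x g .] }  — reduce
  I10: { [D → L x . L], [L → . n L], [L → . x n D], [L → . x n L] }  — shift
  I11: { [D → L x L .] }  — reduce
  I12: { [D → . D D], [D → . L x L], [D → . L], [D → . g x g], [D → D . D], [D → D D .], [L → . n L], [L → . x n D], [L → . x n L] }  — shift, reduce
  I13: { [D → L . x L], [D → L .] }  — shift, reduce
  I14: { [L → n L .] }  — reduce

I6 contains complete items [D → L .], [L → x n L .] — reduce-reduce conflict.

Answer: Yes — I6: [D → L .] vs [L → x n L .]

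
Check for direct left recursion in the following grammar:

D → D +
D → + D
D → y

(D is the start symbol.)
Direct left recursion occurs when N → N α for some non-terminal N (the right-hand side begins with the left-hand side itself).

D → D +: LEFT RECURSIVE (starts with D)
D → + D: starts with '+'
D → y: starts with y

The grammar has direct left recursion on: D.

Answer: Yes, D is left-recursive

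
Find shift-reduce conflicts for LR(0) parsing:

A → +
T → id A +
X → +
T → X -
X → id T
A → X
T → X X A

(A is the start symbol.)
Yes — I10: [A → X .] vs [T → X . -]

Augment with A' → A and build the canonical LR(0) collection (I0 = CLOSURE({[A' → . A]}), then GOTO on every symbol after a dot until no new states appear). It has 15 states:
  I0: { [A → . +], [A → . X], [A' → . A], [X → . +], [X → . id T] }  — shift
  I1: { [A → + .], [X → + .] }  — 2 reduces
  I2: { [A' → A .] }  — accept
  I3: { [A → X .] }  — reduce
  I4: { [T → . X -], [T → . X X A], [T → . id A +], [X → . +], [X → . id T], [X → id . T] }  — shift
  I5: { [X → + .] }  — reduce
  I6: { [X → id T .] }  — reduce
  I7: { [T → X . -], [T → X . X A], [X → . +], [X → . id T] }  — shift
  I8: { [A → . +], [A → . X], [T → . X -], [T → . X X A], [T → . id A +], [T → id . A +], [X → . +], [X → . id T], [X → id . T] }  — shift
  I9: { [T → id A . +] }  — shift
  I10: { [A → X .], [T → X . -], [T → X . X A], [X → . +], [X → . id T] }  — shift, reduce
  I11: { [T → X - .] }  — reduce
  I12: { [A → . +], [A → . X], [T → X X . A], [X → . +], [X → . id T] }  — shift
  I13: { [T → X X A .] }  — reduce
  I14: { [T → id A + .] }  — reduce

I10 contains reduce item [A → X .] and shift items [T → X . -], [X → . +], [X → . id T] — shift-reduce conflict.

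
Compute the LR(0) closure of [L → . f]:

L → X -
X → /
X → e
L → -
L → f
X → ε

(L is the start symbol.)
{ [L → . f] }

To compute CLOSURE, for each item [A → α.Bβ] where B is a non-terminal, add [B → .γ] for all productions B → γ; repeat for the newly added items until nothing changes.

Start with: [L → . f]
The dot precedes the terminal f, so nothing is added.

CLOSURE = { [L → . f] }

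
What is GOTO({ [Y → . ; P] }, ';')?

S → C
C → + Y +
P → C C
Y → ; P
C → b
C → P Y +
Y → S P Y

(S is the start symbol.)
{ [C → . + Y +], [C → . P Y +], [C → . b], [P → . C C], [Y → ; . P] }

GOTO(I, ';') = CLOSURE({ [A → αX.β] : [A → α.Xβ] ∈ I, X = ';' })

Items with dot before ';', with the dot advanced:
  [Y → . ; P] → [Y → ; . P]
Closure of the advanced items:
  [Y → ; . P] has the dot before P: add [P → . C C]
  [P → . C C] has the dot before C: add [C → . + Y +], [C → . b], [C → . P Y +]

GOTO = { [C → . + Y +], [C → . P Y +], [C → . b], [P → . C C], [Y → ; . P] }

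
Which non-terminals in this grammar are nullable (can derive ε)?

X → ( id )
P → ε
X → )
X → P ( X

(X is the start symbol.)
A non-terminal is nullable if it can derive ε (the empty string): either it has an ε-production, or it has a production whose right-hand side consists entirely of nullable non-terminals.

ε-productions: P → ε
So P is immediately nullable.
No further non-terminal can be added: every production for the remaining non-terminals contains a terminal or a non-nullable non-terminal.
Nullable = { 'P' }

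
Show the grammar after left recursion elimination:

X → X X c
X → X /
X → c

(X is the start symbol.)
X → c X'
X' → X c X'
X' → / X'
X' → ε

X is directly left-recursive. The standard transformation for
  A → A α₁ | ... | A α_m | β₁ | ... | β_n
is
  A  → β₁ A' | ... | β_n A'
  A' → α₁ A' | ... | α_m A' | ε

X → c becomes X → c X'
X → X X c becomes X' → X c X'
X → X / becomes X' → / X'
Add X' → ε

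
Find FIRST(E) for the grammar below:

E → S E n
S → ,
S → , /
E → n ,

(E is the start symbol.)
To compute FIRST(E), examine every production with E on the left-hand side, reading each right-hand side left to right until a non-nullable symbol is reached.

FIRST sets of the other non-terminals involved (by the same procedure, iterated to a fixed point):
  FIRST(S) = { ',' }

From E → S E n:
  - S is a non-terminal: add FIRST(S) \ {ε} = { ',' }
    S is not nullable, so stop
From E → n ,:
  - n is a terminal: add 'n' and stop

Collecting: FIRST(E) = { ',', 'n' }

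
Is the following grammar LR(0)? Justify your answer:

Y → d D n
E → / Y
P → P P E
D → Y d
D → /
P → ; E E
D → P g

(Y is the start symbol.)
A grammar is LR(0) if no state in the canonical LR(0) collection has:
  - both a shift item (dot before a terminal) and a complete item (shift-reduce conflict), or
  - two or more complete items (reduce-reduce conflict; the accept item [Y' → Y .] counts as a complete item here).

Augment with Y' → Y and build the canonical LR(0) collection (I0 = CLOSURE({[Y' → . Y]}), then GOTO on every symbol after a dot until no new states appear). It has 17 states:
  I0: { [Y → . d D n], [Y' → . Y] }  — shift
  I1: { [Y' → Y .] }  — accept
  I2: { [D → . /], [D → . P g], [D → . Y d], [P → . ; E E], [P → . P P E], [Y → . d D n], [Y → d . D n] }  — shift
  I3: { [D → / .] }  — reduce
  I4: { [E → . / Y], [P → ; . E E] }  — shift
  I5: { [Y → d D . n] }  — shift
  I6: { [D → P . g], [P → . ; E E], [P → . P P E], [P → P . P E] }  — shift
  I7: { [D → Y . d] }  — shift
  I8: { [D → Y d .] }  — reduce
  I9: { [E → . / Y], [P → . ; E E], [P → . P P E], [P → P . P E], [P → P P . E] }  — shift
  I10: { [D → P g .] }  — reduce
  I11: { [E → / . Y], [Y → . d D n] }  — shift
  I12: { [P → P P E .] }  — reduce
  I13: { [E → / Y .] }  — reduce
  I14: { [Y → d D n .] }  — reduce
  I15: { [E → . / Y], [P → ; E . E] }  — shift
  I16: { [P → ; E E .] }  — reduce

Every state is either a pure shift/goto state or contains exactly one complete item and nothing to shift — no conflicts. The grammar is LR(0).

Answer: Yes, the grammar is LR(0)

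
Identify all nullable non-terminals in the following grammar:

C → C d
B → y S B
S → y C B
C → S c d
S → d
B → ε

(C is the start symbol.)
A non-terminal is nullable if it can derive ε (the empty string): either it has an ε-production, or it has a production whose right-hand side consists entirely of nullable non-terminals.

ε-productions: B → ε
So B is immediately nullable.
No further non-terminal can be added: every production for the remaining non-terminals contains a terminal or a non-nullable non-terminal.
Nullable = { 'B' }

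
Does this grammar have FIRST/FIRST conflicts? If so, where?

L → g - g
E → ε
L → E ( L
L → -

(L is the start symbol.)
A FIRST/FIRST conflict occurs when two productions N → α and N → β for the same non-terminal have FIRST(α) ∩ FIRST(β) ≠ ∅ (with ε ∈ FIRST of a nullable right-hand side, so two nullable alternatives also conflict).

FIRST sets of the non-terminals at (or reachable through a nullable prefix from) the front of some alternative:
  FIRST(E) = { ε }

Productions for L:
  L → g - g: FIRST = { 'g' }
  L → E ( L: FIRST = { '(' }
  L → -: FIRST = { '-' }
E has only one production, so no FIRST/FIRST conflict is possible there.

All alternatives of each non-terminal have pairwise disjoint FIRST sets.

Answer: No FIRST/FIRST conflicts.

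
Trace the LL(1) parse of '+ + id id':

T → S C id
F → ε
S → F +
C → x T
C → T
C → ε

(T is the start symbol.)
LL(1) parsing maintains a stack (initially the start symbol over $) and the input. At each step: if the stack top is a terminal, match it against the current input token; if it is a non-terminal N, replace it with the RHS of M[N, lookahead] (the unique production whose predict set contains the lookahead).

Stack is shown with the top on the left.

Stack          Input        Action
----------------------------------
T $            + + id id $  output T → S C id
S C id $       + + id id $  output S → F +
F + C id $     + + id id $  output F → ε
+ C id $       + + id id $  match '+'
C id $         + id id $    output C → T
T id $         + id id $    output T → S C id
S C id id $    + id id $    output S → F +
F + C id id $  + id id $    output F → ε
+ C id id $    + id id $    match '+'
C id id $      id id $      output C → ε
id id $        id id $      match 'id'
id $           id $         match 'id'
$              $            accept

The string is accepted.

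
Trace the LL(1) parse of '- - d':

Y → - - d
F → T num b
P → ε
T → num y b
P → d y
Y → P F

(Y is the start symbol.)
LL(1) parsing maintains a stack (initially the start symbol over $) and the input. At each step: if the stack top is a terminal, match it against the current input token; if it is a non-terminal N, replace it with the RHS of M[N, lookahead] (the unique production whose predict set contains the lookahead).

Stack is shown with the top on the left.

Stack    Input    Action
------------------------
Y $      - - d $  output Y → - - d
- - d $  - - d $  match '-'
- d $    - d $    match '-'
d $      d $      match 'd'
$        $        accept

The string is accepted.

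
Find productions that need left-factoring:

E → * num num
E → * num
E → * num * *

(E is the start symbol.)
Left-factoring is needed when two productions for the same non-terminal
share a common prefix on the right-hand side.

Productions for E:
  E → * num num
  E → * num
  E → * num * *

Found common prefix '* num' in productions for E

Answer: Yes, E has productions with common prefix '* num'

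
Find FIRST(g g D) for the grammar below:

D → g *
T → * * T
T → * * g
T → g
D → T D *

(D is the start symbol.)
To compute FIRST(g g D), process the symbols left to right:
Symbol g is a terminal. Add 'g' and stop.
FIRST(g g D) = { 'g' }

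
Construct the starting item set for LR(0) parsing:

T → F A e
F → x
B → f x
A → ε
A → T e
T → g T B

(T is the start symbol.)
First, augment the grammar with T' → T
I₀ = CLOSURE({ [T' → . T] }):
  [T' → . T] has the dot before T: add [T → . F A e], [T → . g T B]
  [T → . F A e] has the dot before F: add [F → . x]
No further items can be added.

I₀ = { [F → . x], [T → . F A e], [T → . g T B], [T' → . T] }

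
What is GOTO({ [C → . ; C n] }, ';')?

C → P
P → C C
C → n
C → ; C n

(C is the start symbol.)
GOTO(I, ';') = CLOSURE({ [A → αX.β] : [A → α.Xβ] ∈ I, X = ';' })

Items with dot before ';', with the dot advanced:
  [C → . ; C n] → [C → ; . C n]
Closure of the advanced items:
  [C → ; . C n] has the dot before C: add [C → . P], [C → . n], [C → . ; C n]
  [C → . P] has the dot before P: add [P → . C C]

GOTO = { [C → . ; C n], [C → . P], [C → . n], [C → ; . C n], [P → . C C] }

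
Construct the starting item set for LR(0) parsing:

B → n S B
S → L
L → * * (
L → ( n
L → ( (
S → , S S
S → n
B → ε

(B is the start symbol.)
First, augment the grammar with B' → B
I₀ = CLOSURE({ [B' → . B] }):
  [B' → . B] has the dot before B: add [B → . n S B], [B → .]
No further items can be added.

I₀ = { [B → . n S B], [B → .], [B' → . B] }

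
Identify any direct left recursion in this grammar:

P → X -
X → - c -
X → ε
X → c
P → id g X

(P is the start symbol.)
P → X -: starts with X
X → - c -: starts with '-'
X → ε: starts with ε
X → c: starts with c
P → id g X: starts with id

No direct left recursion found.

Answer: No direct left recursion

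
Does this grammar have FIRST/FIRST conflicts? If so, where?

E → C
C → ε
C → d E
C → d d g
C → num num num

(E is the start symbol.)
Yes. C → d E / C → d d g on { 'd' }

A FIRST/FIRST conflict occurs when two productions N → α and N → β for the same non-terminal have FIRST(α) ∩ FIRST(β) ≠ ∅ (with ε ∈ FIRST of a nullable right-hand side, so two nullable alternatives also conflict).

Productions for C:
  C → ε: FIRST = { ε }
  C → d E: FIRST = { 'd' }
  C → d d g: FIRST = { 'd' }
  C → num num num: FIRST = { 'num' }
E has only one production, so no FIRST/FIRST conflict is possible there.

Conflict for C: C → d E and C → d d g
  Overlap: { 'd' }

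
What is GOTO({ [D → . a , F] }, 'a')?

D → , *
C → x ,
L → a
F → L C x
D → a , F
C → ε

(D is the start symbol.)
{ [D → a . , F] }

GOTO(I, 'a') = CLOSURE({ [A → αX.β] : [A → α.Xβ] ∈ I, X = 'a' })

Items with dot before 'a', with the dot advanced:
  [D → . a , F] → [D → a . , F]
Closure adds nothing (no advanced item has the dot before a non-terminal).

GOTO = { [D → a . , F] }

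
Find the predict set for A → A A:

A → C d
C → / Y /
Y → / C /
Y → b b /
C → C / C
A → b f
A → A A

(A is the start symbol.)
PREDICT(A → A A) = (FIRST(RHS) \ {ε}) ∪ (FOLLOW(A) if ε ∈ FIRST(RHS), i.e. RHS ⇒* ε)
FIRST(A) = { '/', 'b' }
FIRST(A A) = { '/', 'b' }
ε ∉ FIRST(A A), so FOLLOW(A) is not added.
PREDICT(A → A A) = { '/', 'b' }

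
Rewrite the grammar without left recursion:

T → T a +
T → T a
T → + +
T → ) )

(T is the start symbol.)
T → + + T'
T → ) ) T'
T' → a + T'
T' → a T'
T' → ε

T is directly left-recursive. The standard transformation for
  A → A α₁ | ... | A α_m | β₁ | ... | β_n
is
  A  → β₁ A' | ... | β_n A'
  A' → α₁ A' | ... | α_m A' | ε

T → + + becomes T → + + T'
T → ) ) becomes T → ) ) T'
T → T a + becomes T' → a + T'
T → T a becomes T' → a T'
Add T' → ε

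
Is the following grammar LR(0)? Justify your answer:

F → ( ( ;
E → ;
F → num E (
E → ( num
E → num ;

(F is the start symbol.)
A grammar is LR(0) if no state in the canonical LR(0) collection has:
  - both a shift item (dot before a terminal) and a complete item (shift-reduce conflict), or
  - two or more complete items (reduce-reduce conflict; the accept item [F' → F .] counts as a complete item here).

Augment with F' → F and build the canonical LR(0) collection (I0 = CLOSURE({[F' → . F]}), then GOTO on every symbol after a dot until no new states appear). It has 13 states:
  I0: { [F → . ( ( ;], [F → . num E (], [F' → . F] }  — shift
  I1: { [F → ( . ( ;] }  — shift
  I2: { [F' → F .] }  — accept
  I3: { [E → . ( num], [E → . ;], [E → . num ;], [F → num . E (] }  — shift
  I4: { [E → ( . num] }  — shift
  I5: { [E → ; .] }  — reduce
  I6: { [F → num E . (] }  — shift
  I7: { [E → num . ;] }  — shift
  I8: { [E → num ; .] }  — reduce
  I9: { [F → num E ( .] }  — reduce
  I10: { [E → ( num .] }  — reduce
  I11: { [F → ( ( . ;] }  — shift
  I12: { [F → ( ( ; .] }  — reduce

Every state is either a pure shift/goto state or contains exactly one complete item and nothing to shift — no conflicts. The grammar is LR(0).

Answer: Yes, the grammar is LR(0)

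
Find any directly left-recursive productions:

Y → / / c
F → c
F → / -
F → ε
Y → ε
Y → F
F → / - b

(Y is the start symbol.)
No direct left recursion

Direct left recursion occurs when N → N α for some non-terminal N (the right-hand side begins with the left-hand side itself).

Y → / / c: starts with '/'
F → c: starts with c
F → / -: starts with '/'
F → ε: starts with ε
Y → ε: starts with ε
Y → F: starts with F
F → / - b: starts with '/'

No direct left recursion found.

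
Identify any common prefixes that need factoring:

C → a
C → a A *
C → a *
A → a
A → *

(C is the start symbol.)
Left-factoring is needed when two productions for the same non-terminal
share a common prefix on the right-hand side.

Productions for C:
  C → a
  C → a A *
  C → a *
Productions for A:
  A → a
  A → *

Found common prefix 'a' in productions for C

Answer: Yes, C has productions with common prefix 'a'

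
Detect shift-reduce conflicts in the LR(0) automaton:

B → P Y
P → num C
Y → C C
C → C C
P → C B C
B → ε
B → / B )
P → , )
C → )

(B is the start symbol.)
A shift-reduce conflict occurs when an LR(0) state has both:
  - a complete (reduce) item [A → α .] (dot at the end), and
  - a shift item [B → β . c γ] (dot before a terminal).

Augment with B' → B and build the canonical LR(0) collection (I0 = CLOSURE({[B' → . B]}), then GOTO on every symbol after a dot until no new states appear). It has 19 states:
  I0: { [B → . / B )], [B → . P Y], [B → .], [B' → . B], [C → . )], [C → . C C], [P → . , )], [P → . C B C], [P → . num C] }  — shift, reduce
  I1: { [C → ) .] }  — reduce
  I2: { [P → , . )] }  — shift
  I3: { [B → . / B )], [B → . P Y], [B → .], [B → / . B )], [C → . )], [C → . C C], [P → . , )], [P → . C B C], [P → . num C] }  — shift, reduce
  I4: { [B' → B .] }  — accept
  I5: { [B → . / B )], [B → . P Y], [B → .], [C → . )], [C → . C C], [C → C . C], [P → . , )], [P → . C B C], [P → . num C], [P → C . B C] }  — shift, reduce
  I6: { [B → P . Y], [C → . )], [C → . C C], [Y → . C C] }  — shift
  I7: { [C → . )], [C → . C C], [P → num . C] }  — shift
  I8: { [C → . )], [C → . C C], [C → C . C], [P → num C .] }  — shift, reduce
  I9: { [C → . )], [C → . C C], [C → C . C], [C → C C .] }  — shift, reduce
  I10: { [C → . )], [C → . C C], [C → C . C], [Y → C . C] }  — shift
  I11: { [B → P Y .] }  — reduce
  I12: { [C → . )], [C → . C C], [C → C . C], [C → C C .], [Y → C C .] }  — shift, 2 reduces
  I13: { [C → . )], [C → . C C], [P → C B . C] }  — shift
  I14: { [B → . / B )], [B → . P Y], [B → .], [C → . )], [C → . C C], [C → C . C], [C → C C .], [P → . , )], [P → . C B C], [P → . num C], [P → C . B C] }  — shift, 2 reduces
  I15: { [C → . )], [C → . C C], [C → C . C], [P → C B C .] }  — shift, reduce
  I16: { [B → / B . )] }  — shift
  I17: { [B → / B ) .] }  — reduce
  I18: { [P → , ) .] }  — reduce

I0 contains reduce item [B → .] and shift items [B → . / B )], [C → . )], [P → . , )], [P → . num C] — shift-reduce conflict.
I3 contains reduce item [B → .] and shift items [B → . / B )], [C → . )], [P → . , )], [P → . num C] — shift-reduce conflict.
I5 contains reduce item [B → .] and shift items [B → . / B )], [C → . )], [P → . , )], [P → . num C] — shift-reduce conflict.
I8 contains reduce item [P → num C .] and shift item [C → . )] — shift-reduce conflict.
I9 contains reduce item [C → C C .] and shift item [C → . )] — shift-reduce conflict.
I12 contains reduce items [C → C C .], [Y → C C .] and shift item [C → . )] — shift-reduce conflict.
I14 contains reduce items [B → .], [C → C C .] and shift items [B → . / B )], [C → . )], [P → . , )], [P → . num C] — shift-reduce conflict.
I15 contains reduce item [P → C B C .] and shift item [C → . )] — shift-reduce conflict.

Answer: Yes — I0: [B → .] vs [B → . / B )]; I3: [B → .] vs [B → . / B )]; I5: [B → .] vs [B → . / B )]; I8: [P → num C .] vs [C → . )]; I9: [C → C C .] vs [C → . )]; I12: [C → C C .] vs [C → . )]; I14: [B → .] vs [B → . / B )]; I15: [P → C B C .] vs [C → . )]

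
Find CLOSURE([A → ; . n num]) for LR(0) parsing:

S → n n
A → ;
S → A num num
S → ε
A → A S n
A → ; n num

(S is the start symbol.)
{ [A → ; . n num] }

To compute CLOSURE, for each item [A → α.Bβ] where B is a non-terminal, add [B → .γ] for all productions B → γ; repeat for the newly added items until nothing changes.

Start with: [A → ; . n num]
The dot precedes the terminal n, so nothing is added.

CLOSURE = { [A → ; . n num] }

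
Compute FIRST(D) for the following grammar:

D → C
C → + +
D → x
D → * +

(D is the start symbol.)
{ '*', '+', 'x' }

To compute FIRST(D), examine every production with D on the left-hand side, reading each right-hand side left to right until a non-nullable symbol is reached.

FIRST sets of the other non-terminals involved (by the same procedure, iterated to a fixed point):
  FIRST(C) = { '+' }

From D → C:
  - C is a non-terminal: add FIRST(C) \ {ε} = { '+' }
    C is not nullable, so stop
From D → x:
  - x is a terminal: add 'x' and stop
From D → * +:
  - '*' is a terminal: add '*' and stop

Collecting: FIRST(D) = { '*', '+', 'x' }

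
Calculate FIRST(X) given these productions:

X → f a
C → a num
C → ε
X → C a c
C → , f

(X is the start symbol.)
To compute FIRST(X), examine every production with X on the left-hand side, reading each right-hand side left to right until a non-nullable symbol is reached.

FIRST sets of the other non-terminals involved (by the same procedure, iterated to a fixed point):
  FIRST(C) = { ',', 'a', ε }

From X → f a:
  - f is a terminal: add 'f' and stop
From X → C a c:
  - C is a non-terminal: add FIRST(C) \ {ε} = { ',', 'a' }
    C is nullable, so continue to the next symbol
  - a is a terminal: add 'a' and stop

Collecting: FIRST(X) = { ',', 'a', 'f' }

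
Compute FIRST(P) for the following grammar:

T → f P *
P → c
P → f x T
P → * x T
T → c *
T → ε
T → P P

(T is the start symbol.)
{ '*', 'c', 'f' }

To compute FIRST(P), examine every production with P on the left-hand side, reading each right-hand side left to right until a non-nullable symbol is reached.

From P → c:
  - c is a terminal: add 'c' and stop
From P → f x T:
  - f is a terminal: add 'f' and stop
From P → * x T:
  - '*' is a terminal: add '*' and stop

Collecting: FIRST(P) = { '*', 'c', 'f' }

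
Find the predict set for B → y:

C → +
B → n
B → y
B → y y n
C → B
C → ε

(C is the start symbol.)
{ 'y' }

PREDICT(B → y) = (FIRST(RHS) \ {ε}) ∪ (FOLLOW(B) if ε ∈ FIRST(RHS), i.e. RHS ⇒* ε)
FIRST(y) = { 'y' }
ε ∉ FIRST(y), so FOLLOW(B) is not added.
PREDICT(B → y) = { 'y' }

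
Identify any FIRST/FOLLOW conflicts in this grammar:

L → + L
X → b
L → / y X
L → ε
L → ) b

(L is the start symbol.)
A FIRST/FOLLOW conflict occurs when a non-terminal N has a nullable alternative N → β (β ⇒* ε) and another alternative N → α with FIRST(α) ∩ FOLLOW(N) ≠ ∅: on such a lookahead the parser cannot decide between expanding α and letting N vanish via β.

Nullable non-terminals: L.

L: nullable alternative(s) L → ε; FOLLOW(L) = { $ }
  L → + L: FIRST \ {ε} = { '+' } — disjoint from FOLLOW(L)
  L → / y X: FIRST \ {ε} = { '/' } — disjoint from FOLLOW(L)
  L → ε: FIRST \ {ε} = { } — this is the only nullable alternative, skip
  L → ) b: FIRST \ {ε} = { ')' } — disjoint from FOLLOW(L)

X has no nullable alternative, so no FIRST/FOLLOW check is needed there.

No FIRST/FOLLOW conflicts found.

Answer: No FIRST/FOLLOW conflicts.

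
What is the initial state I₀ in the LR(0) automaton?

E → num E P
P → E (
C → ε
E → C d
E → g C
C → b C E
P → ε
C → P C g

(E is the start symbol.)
{ [C → . P C g], [C → . b C E], [C → .], [E → . C d], [E → . g C], [E → . num E P], [E' → . E], [P → . E (], [P → .] }

First, augment the grammar with E' → E
I₀ = CLOSURE({ [E' → . E] }):
  [E' → . E] has the dot before E: add [E → . num E P], [E → . C d], [E → . g C]
  [E → . C d] has the dot before C: add [C → .], [C → . b C E], [C → . P C g]
  [C → . P C g] has the dot before P: add [P → . E (], [P → .]
No further items can be added.

I₀ = { [C → . P C g], [C → . b C E], [C → .], [E → . C d], [E → . g C], [E → . num E P], [E' → . E], [P → . E (], [P → .] }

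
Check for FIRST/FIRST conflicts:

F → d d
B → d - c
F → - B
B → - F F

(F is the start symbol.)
A FIRST/FIRST conflict occurs when two productions N → α and N → β for the same non-terminal have FIRST(α) ∩ FIRST(β) ≠ ∅ (with ε ∈ FIRST of a nullable right-hand side, so two nullable alternatives also conflict).

Productions for F:
  F → d d: FIRST = { 'd' }
  F → - B: FIRST = { '-' }
Productions for B:
  B → d - c: FIRST = { 'd' }
  B → - F F: FIRST = { '-' }

All alternatives of each non-terminal have pairwise disjoint FIRST sets.

Answer: No FIRST/FIRST conflicts.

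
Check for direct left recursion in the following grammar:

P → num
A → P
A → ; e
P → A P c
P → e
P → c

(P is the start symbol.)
Direct left recursion occurs when N → N α for some non-terminal N (the right-hand side begins with the left-hand side itself).

P → num: starts with num
A → P: starts with P
A → ; e: starts with ';'
P → A P c: starts with A
P → e: starts with e
P → c: starts with c

No direct left recursion found.

Answer: No direct left recursion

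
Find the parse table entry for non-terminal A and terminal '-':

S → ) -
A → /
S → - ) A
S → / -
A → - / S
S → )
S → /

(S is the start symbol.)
To find M[A, '-'], we find productions for A where '-' is in the predict set (PREDICT(N → α) = (FIRST(α) \ {ε}) ∪ (FOLLOW(N) if α ⇒* ε)).

A → /: PREDICT = { '/' }
A → - / S: PREDICT = { '-' }
  '-' is in predict set, so this production goes in M[A, '-']

M[A, '-'] = A → - / S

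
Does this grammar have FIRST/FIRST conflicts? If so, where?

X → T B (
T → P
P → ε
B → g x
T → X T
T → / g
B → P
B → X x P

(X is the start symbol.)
FIRST sets of the non-terminals at (or reachable through a nullable prefix from) the front of some alternative:
  FIRST(P) = { ε }
  FIRST(X) = { '(', '/', 'g' }

Productions for T:
  T → P: FIRST = { ε }
  T → X T: FIRST = { '(', '/', 'g' }
  T → / g: FIRST = { '/' }
Productions for B:
  B → g x: FIRST = { 'g' }
  B → P: FIRST = { ε }
  B → X x P: FIRST = { '(', '/', 'g' }
X, P have only one production, so no FIRST/FIRST conflict is possible there.

Conflict for T: T → X T and T → / g
  Overlap: { '/' }
Conflict for B: B → g x and B → X x P
  Overlap: { 'g' }

Answer: Yes. T → X T / T → '/' g on { '/' }; B → g x / B → X x P on { 'g' }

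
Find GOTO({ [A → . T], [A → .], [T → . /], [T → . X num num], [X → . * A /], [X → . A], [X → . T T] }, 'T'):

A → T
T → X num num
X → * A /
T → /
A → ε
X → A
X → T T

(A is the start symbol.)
GOTO(I, 'T') = CLOSURE({ [A → αX.β] : [A → α.Xβ] ∈ I, X = 'T' })

Items with dot before 'T', with the dot advanced:
  [A → . T] → [A → T .]
  [X → . T T] → [X → T . T]
Closure of the advanced items:
  [X → T . T] has the dot before T: add [T → . X num num], [T → . /]
  [T → . X num num] has the dot before X: add [X → . * A /], [X → . A], [X → . T T]
  [X → . A] has the dot before A: add [A → . T], [A → .]

GOTO = { [A → . T], [A → .], [A → T .], [T → . /], [T → . X num num], [X → . * A /], [X → . A], [X → . T T], [X → T . T] }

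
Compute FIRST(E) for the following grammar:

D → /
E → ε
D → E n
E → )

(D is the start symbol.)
{ ')', ε }

From E → ε:
  - ε-production, so ε ∈ FIRST(E)
From E → ):
  - ')' is a terminal: add ')' and stop

Collecting: FIRST(E) = { ')', ε }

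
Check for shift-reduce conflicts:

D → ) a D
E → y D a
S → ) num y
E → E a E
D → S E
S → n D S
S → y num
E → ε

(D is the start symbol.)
Yes — I3: [E → .] vs [E → . y D a]; I12: [D → S E .] vs [E → E . a E]; I16: [E → .] vs [E → . y D a]; I17: [E → E a E .] vs [E → E . a E]

Augment with D' → D and build the canonical LR(0) collection (I0 = CLOSURE({[D' → . D]}), then GOTO on every symbol after a dot until no new states appear). It has 20 states:
  I0: { [D → . ) a D], [D → . S E], [D' → . D], [S → . ) num y], [S → . n D S], [S → . y num] }  — shift
  I1: { [D → ) . a D], [S → ) . num y] }  — shift
  I2: { [D' → D .] }  — accept
  I3: { [D → S . E], [E → . E a E], [E → . y D a], [E → .] }  — shift, reduce
  I4: { [D → . ) a D], [D → . S E], [S → . ) num y], [S → . n D S], [S → . y num], [S → n . D S] }  — shift
  I5: { [S → y . num] }  — shift
  I6: { [S → y num .] }  — reduce
  I7: { [S → . ) num y], [S → . n D S], [S → . y num], [S → n D . S] }  — shift
  I8: { [S → ) . num y] }  — shift
  I9: { [S → n D S .] }  — reduce
  I10: { [S → ) num . y] }  — shift
  I11: { [S → ) num y .] }  — reduce
  I12: { [D → S E .], [E → E . a E] }  — shift, reduce
  I13: { [D → . ) a D], [D → . S E], [E → y . D a], [S → . ) num y], [S → . n D S], [S → . y num] }  — shift
  I14: { [E → y D . a] }  — shift
  I15: { [E → y D a .] }  — reduce
  I16: { [E → . E a E], [E → . y D a], [E → .], [E → E a . E] }  — shift, reduce
  I17: { [E → E . a E], [E → E a E .] }  — shift, reduce
  I18: { [D → ) a . D], [D → . ) a D], [D → . S E], [S → . ) num y], [S → . n D S], [S → . y num] }  — shift
  I19: { [D → ) a D .] }  — reduce

I3 contains reduce item [E → .] and shift item [E → . y D a] — shift-reduce conflict.
I12 contains reduce item [D → S E .] and shift item [E → E . a E] — shift-reduce conflict.
I16 contains reduce item [E → .] and shift item [E → . y D a] — shift-reduce conflict.
I17 contains reduce item [E → E a E .] and shift item [E → E . a E] — shift-reduce conflict.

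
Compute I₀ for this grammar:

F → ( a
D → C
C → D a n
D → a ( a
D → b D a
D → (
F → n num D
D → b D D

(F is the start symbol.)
{ [F → . ( a], [F → . n num D], [F' → . F] }

First, augment the grammar with F' → F
I₀ = CLOSURE({ [F' → . F] }):
  [F' → . F] has the dot before F: add [F → . ( a], [F → . n num D]
No further items can be added.

I₀ = { [F → . ( a], [F → . n num D], [F' → . F] }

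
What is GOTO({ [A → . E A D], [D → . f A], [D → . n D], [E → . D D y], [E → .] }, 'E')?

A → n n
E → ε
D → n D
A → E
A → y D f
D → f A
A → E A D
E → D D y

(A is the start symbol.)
{ [A → . E A D], [A → . E], [A → . n n], [A → . y D f], [A → E . A D], [D → . f A], [D → . n D], [E → . D D y], [E → .] }

GOTO(I, 'E') = CLOSURE({ [A → αX.β] : [A → α.Xβ] ∈ I, X = 'E' })

Items with dot before 'E', with the dot advanced:
  [A → . E A D] → [A → E . A D]
Closure of the advanced items:
  [A → E . A D] has the dot before A: add [A → . n n], [A → . E], [A → . y D f], [A → . E A D]
  [A → . E] has the dot before E: add [E → .], [E → . D D y]
  [E → . D D y] has the dot before D: add [D → . n D], [D → . f A]

GOTO = { [A → . E A D], [A → . E], [A → . n n], [A → . y D f], [A → E . A D], [D → . f A], [D → . n D], [E → . D D y], [E → .] }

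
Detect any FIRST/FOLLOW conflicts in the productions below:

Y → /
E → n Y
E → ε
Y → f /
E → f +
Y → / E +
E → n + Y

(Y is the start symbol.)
No FIRST/FOLLOW conflicts.

A FIRST/FOLLOW conflict occurs when a non-terminal N has a nullable alternative N → β (β ⇒* ε) and another alternative N → α with FIRST(α) ∩ FOLLOW(N) ≠ ∅: on such a lookahead the parser cannot decide between expanding α and letting N vanish via β.

Nullable non-terminals: E.

E: nullable alternative(s) E → ε; FOLLOW(E) = { '+' }
  E → n Y: FIRST \ {ε} = { 'n' } — disjoint from FOLLOW(E)
  E → ε: FIRST \ {ε} = { } — this is the only nullable alternative, skip
  E → f +: FIRST \ {ε} = { 'f' } — disjoint from FOLLOW(E)
  E → n + Y: FIRST \ {ε} = { 'n' } — disjoint from FOLLOW(E)

Y has no nullable alternative, so no FIRST/FOLLOW check is needed there.

No FIRST/FOLLOW conflicts found.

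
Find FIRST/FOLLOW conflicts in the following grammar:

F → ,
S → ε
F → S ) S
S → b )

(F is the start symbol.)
Nullable non-terminals: S.

S: nullable alternative(s) S → ε; FOLLOW(S) = { $, ')' }
  S → ε: FIRST \ {ε} = { } — this is the only nullable alternative, skip
  S → b ): FIRST \ {ε} = { 'b' } — disjoint from FOLLOW(S)

F has no nullable alternative, so no FIRST/FOLLOW check is needed there.

No FIRST/FOLLOW conflicts found.

Answer: No FIRST/FOLLOW conflicts.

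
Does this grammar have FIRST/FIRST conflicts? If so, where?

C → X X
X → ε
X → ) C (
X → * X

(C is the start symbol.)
A FIRST/FIRST conflict occurs when two productions N → α and N → β for the same non-terminal have FIRST(α) ∩ FIRST(β) ≠ ∅ (with ε ∈ FIRST of a nullable right-hand side, so two nullable alternatives also conflict).

Productions for X:
  X → ε: FIRST = { ε }
  X → ) C (: FIRST = { ')' }
  X → * X: FIRST = { '*' }
C has only one production, so no FIRST/FIRST conflict is possible there.

All alternatives of each non-terminal have pairwise disjoint FIRST sets.

Answer: No FIRST/FIRST conflicts.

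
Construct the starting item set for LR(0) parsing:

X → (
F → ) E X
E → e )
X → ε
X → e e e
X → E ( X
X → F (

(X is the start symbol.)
First, augment the grammar with X' → X
I₀ = CLOSURE({ [X' → . X] }):
  [X' → . X] has the dot before X: add [X → . (], [X → .], [X → . e e e], [X → . E ( X], [X → . F (]
  [X → . E ( X] has the dot before E: add [E → . e )]
  [X → . F (] has the dot before F: add [F → . ) E X]
No further items can be added.

I₀ = { [E → . e )], [F → . ) E X], [X → . (], [X → . E ( X], [X → . F (], [X → . e e e], [X → .], [X' → . X] }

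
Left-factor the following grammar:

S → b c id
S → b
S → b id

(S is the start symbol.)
S → b S'
S' → c id
S' → ε
S' → id

Left-factoring transforms A → αβ₁ | αβ₂ into A → αA' and A' → β₁ | β₂
(α is the longest common prefix among the alternatives). Repeat until
no nonterminal has two alternatives with a common prefix.

Round 1: S has alternatives sharing prefix 'b'. Introduce S': S → b S'
  Add: S' → c id
  Add: S' → ε
  Add: S' → id

No remaining common prefixes — done.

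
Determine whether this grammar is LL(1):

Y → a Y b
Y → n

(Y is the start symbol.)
Yes, the grammar is LL(1).

A grammar is LL(1) if for each non-terminal N with multiple productions, the predict sets of those productions are pairwise disjoint, where PREDICT(N → α) = (FIRST(α) \ {ε}) ∪ (FOLLOW(N) if α ⇒* ε).

For Y:
  PREDICT(Y → a Y b) = { 'a' }
  PREDICT(Y → n) = { 'n' }

All predict sets are disjoint. The grammar IS LL(1).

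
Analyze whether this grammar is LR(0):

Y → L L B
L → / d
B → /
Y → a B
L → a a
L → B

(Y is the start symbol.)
A grammar is LR(0) if no state in the canonical LR(0) collection has:
  - both a shift item (dot before a terminal) and a complete item (shift-reduce conflict), or
  - two or more complete items (reduce-reduce conflict; the accept item [Y' → Y .] counts as a complete item here).

Augment with Y' → Y and build the canonical LR(0) collection (I0 = CLOSURE({[Y' → . Y]}), then GOTO on every symbol after a dot until no new states appear). It has 13 states:
  I0: { [B → . /], [L → . / d], [L → . B], [L → . a a], [Y → . L L B], [Y → . a B], [Y' → . Y] }  — shift
  I1: { [B → / .], [L → / . d] }  — shift, reduce
  I2: { [L → B .] }  — reduce
  I3: { [B → . /], [L → . / d], [L → . B], [L → . a a], [Y → L . L B] }  — shift
  I4: { [Y' → Y .] }  — accept
  I5: { [B → . /], [L → a . a], [Y → a . B] }  — shift
  I6: { [B → / .] }  — reduce
  I7: { [Y → a B .] }  — reduce
  I8: { [L → a a .] }  — reduce
  I9: { [B → . /], [Y → L L . B] }  — shift
  I10: { [L → a . a] }  — shift
  I11: { [Y → L L B .] }  — reduce
  I12: { [L → / d .] }  — reduce

Conflict in state I1:
  Shift-reduce conflict between [B → / .] and [L → / . d]
So the grammar is NOT LR(0).

Answer: No. Shift-reduce conflict between [B → / .] and [L → / . d]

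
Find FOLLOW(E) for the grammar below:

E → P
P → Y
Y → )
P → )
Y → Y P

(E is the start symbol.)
{ $ }

E is the start symbol, so $ ∈ FOLLOW(E).
E does not occur on any right-hand side.

Taking the union: FOLLOW(E) = { $ }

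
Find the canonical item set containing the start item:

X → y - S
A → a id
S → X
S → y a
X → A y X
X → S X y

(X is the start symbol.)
First, augment the grammar with X' → X
I₀ = CLOSURE({ [X' → . X] }):
  [X' → . X] has the dot before X: add [X → . y - S], [X → . A y X], [X → . S X y]
  [X → . A y X] has the dot before A: add [A → . a id]
  [X → . S X y] has the dot before S: add [S → . X], [S → . y a]
No further items can be added.

I₀ = { [A → . a id], [S → . X], [S → . y a], [X → . A y X], [X → . S X y], [X → . y - S], [X' → . X] }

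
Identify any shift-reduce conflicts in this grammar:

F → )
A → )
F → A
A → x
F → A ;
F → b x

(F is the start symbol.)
Yes — I2: [F → A .] vs [F → A . ;]

Augment with F' → F and build the canonical LR(0) collection (I0 = CLOSURE({[F' → . F]}), then GOTO on every symbol after a dot until no new states appear). It has 8 states:
  I0: { [A → . )], [A → . x], [F → . )], [F → . A ;], [F → . A], [F → . b x], [F' → . F] }  — shift
  I1: { [A → ) .], [F → ) .] }  — 2 reduces
  I2: { [F → A . ;], [F → A .] }  — shift, reduce
  I3: { [F' → F .] }  — accept
  I4: { [F → b . x] }  — shift
  I5: { [A → x .] }  — reduce
  I6: { [F → b x .] }  — reduce
  I7: { [F → A ; .] }  — reduce

I2 contains reduce item [F → A .] and shift item [F → A . ;] — shift-reduce conflict.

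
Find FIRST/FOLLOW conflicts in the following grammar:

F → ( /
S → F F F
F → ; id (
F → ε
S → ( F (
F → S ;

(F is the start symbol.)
Nullable non-terminals: F, S.
FIRST sets used below: FIRST(S) = { '(', ';', ε }, FIRST(F) = { '(', ';', ε }

F: nullable alternative(s) F → ε; FOLLOW(F) = { $, '(', ';' }
  F → ( /: FIRST \ {ε} = { '(' } — overlaps FOLLOW(F) on { '(' }: CONFLICT
  F → ; id (: FIRST \ {ε} = { ';' } — overlaps FOLLOW(F) on { ';' }: CONFLICT
  F → ε: FIRST \ {ε} = { } — this is the only nullable alternative, skip
  F → S ;: FIRST \ {ε} = { '(', ';' } — overlaps FOLLOW(F) on { '(', ';' }: CONFLICT

S: nullable alternative(s) S → F F F; FOLLOW(S) = { ';' }
  S → F F F: FIRST \ {ε} = { '(', ';' } — this is the only nullable alternative, skip
  S → ( F (: FIRST \ {ε} = { '(' } — disjoint from FOLLOW(S)

So the grammar has 3 FIRST/FOLLOW conflicts (marked CONFLICT above).

Answer: Yes. F → '(' '/' with FOLLOW(F) on { '(' }; F → ';' id '(' with FOLLOW(F) on { ';' }; F → S ';' with FOLLOW(F) on { '(', ';' }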